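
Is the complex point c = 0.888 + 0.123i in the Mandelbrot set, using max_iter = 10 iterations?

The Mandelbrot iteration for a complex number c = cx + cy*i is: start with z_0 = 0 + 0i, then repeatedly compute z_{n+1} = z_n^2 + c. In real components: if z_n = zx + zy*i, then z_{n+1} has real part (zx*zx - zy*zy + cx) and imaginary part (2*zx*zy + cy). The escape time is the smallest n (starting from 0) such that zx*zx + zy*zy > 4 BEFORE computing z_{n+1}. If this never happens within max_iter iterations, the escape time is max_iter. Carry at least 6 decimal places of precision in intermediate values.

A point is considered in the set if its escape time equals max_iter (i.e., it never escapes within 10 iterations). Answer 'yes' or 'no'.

z_0 = 0 + 0i, c = 0.8880 + 0.1230i
Iter 1: z = 0.8880 + 0.1230i, |z|^2 = 0.8037
Iter 2: z = 1.6614 + 0.3414i, |z|^2 = 2.8769
Iter 3: z = 3.5317 + 1.2576i, |z|^2 = 14.0545
Escaped at iteration 3

Answer: no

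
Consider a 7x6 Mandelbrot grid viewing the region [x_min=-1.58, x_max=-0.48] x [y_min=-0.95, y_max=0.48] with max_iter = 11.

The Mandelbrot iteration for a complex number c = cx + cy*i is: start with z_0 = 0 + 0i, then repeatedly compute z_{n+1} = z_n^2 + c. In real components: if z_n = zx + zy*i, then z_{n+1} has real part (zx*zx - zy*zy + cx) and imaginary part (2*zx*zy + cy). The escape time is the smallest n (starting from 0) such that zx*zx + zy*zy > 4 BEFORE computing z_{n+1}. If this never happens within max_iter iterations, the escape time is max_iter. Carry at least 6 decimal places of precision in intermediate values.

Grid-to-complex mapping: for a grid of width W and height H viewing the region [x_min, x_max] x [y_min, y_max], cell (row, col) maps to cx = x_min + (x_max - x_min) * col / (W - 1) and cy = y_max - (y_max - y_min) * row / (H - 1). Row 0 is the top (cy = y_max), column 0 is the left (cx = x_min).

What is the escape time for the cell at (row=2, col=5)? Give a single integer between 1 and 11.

z_0 = 0 + 0i, c = -0.6633 + -0.0920i
Iter 1: z = -0.6633 + -0.0920i, |z|^2 = 0.4485
Iter 2: z = -0.2318 + 0.0301i, |z|^2 = 0.0546
Iter 3: z = -0.6105 + -0.1059i, |z|^2 = 0.3839
Iter 4: z = -0.3018 + 0.0373i, |z|^2 = 0.0925
Iter 5: z = -0.5736 + -0.1145i, |z|^2 = 0.3422
Iter 6: z = -0.3474 + 0.0394i, |z|^2 = 0.1222
Iter 7: z = -0.5442 + -0.1194i, |z|^2 = 0.3104
Iter 8: z = -0.3814 + 0.0379i, |z|^2 = 0.1469
Iter 9: z = -0.5193 + -0.1209i, |z|^2 = 0.2843
Iter 10: z = -0.4083 + 0.0336i, |z|^2 = 0.1678

Answer: 11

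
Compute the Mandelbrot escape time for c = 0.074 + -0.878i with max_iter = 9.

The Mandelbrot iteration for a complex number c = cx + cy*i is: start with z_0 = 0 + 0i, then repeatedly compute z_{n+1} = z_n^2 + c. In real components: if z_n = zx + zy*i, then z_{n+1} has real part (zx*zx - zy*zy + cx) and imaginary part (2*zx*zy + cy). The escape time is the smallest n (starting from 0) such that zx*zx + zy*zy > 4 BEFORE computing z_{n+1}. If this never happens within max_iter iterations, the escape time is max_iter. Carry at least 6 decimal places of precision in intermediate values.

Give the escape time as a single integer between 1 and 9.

Answer: 5

Derivation:
z_0 = 0 + 0i, c = 0.0740 + -0.8780i
Iter 1: z = 0.0740 + -0.8780i, |z|^2 = 0.7764
Iter 2: z = -0.6914 + -1.0079i, |z|^2 = 1.4940
Iter 3: z = -0.4639 + 0.5158i, |z|^2 = 0.4813
Iter 4: z = 0.0232 + -1.3566i, |z|^2 = 1.8408
Iter 5: z = -1.7657 + -0.9408i, |z|^2 = 4.0030
Escaped at iteration 5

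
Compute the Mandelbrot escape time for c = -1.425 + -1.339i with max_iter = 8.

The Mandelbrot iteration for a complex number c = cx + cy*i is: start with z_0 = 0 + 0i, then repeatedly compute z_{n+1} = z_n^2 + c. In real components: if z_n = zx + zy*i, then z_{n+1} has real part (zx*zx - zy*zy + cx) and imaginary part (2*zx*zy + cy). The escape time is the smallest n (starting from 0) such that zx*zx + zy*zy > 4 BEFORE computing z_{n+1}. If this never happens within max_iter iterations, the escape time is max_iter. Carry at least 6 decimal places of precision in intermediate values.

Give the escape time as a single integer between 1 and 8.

Answer: 2

Derivation:
z_0 = 0 + 0i, c = -1.4250 + -1.3390i
Iter 1: z = -1.4250 + -1.3390i, |z|^2 = 3.8235
Iter 2: z = -1.1873 + 2.4771i, |z|^2 = 7.5459
Escaped at iteration 2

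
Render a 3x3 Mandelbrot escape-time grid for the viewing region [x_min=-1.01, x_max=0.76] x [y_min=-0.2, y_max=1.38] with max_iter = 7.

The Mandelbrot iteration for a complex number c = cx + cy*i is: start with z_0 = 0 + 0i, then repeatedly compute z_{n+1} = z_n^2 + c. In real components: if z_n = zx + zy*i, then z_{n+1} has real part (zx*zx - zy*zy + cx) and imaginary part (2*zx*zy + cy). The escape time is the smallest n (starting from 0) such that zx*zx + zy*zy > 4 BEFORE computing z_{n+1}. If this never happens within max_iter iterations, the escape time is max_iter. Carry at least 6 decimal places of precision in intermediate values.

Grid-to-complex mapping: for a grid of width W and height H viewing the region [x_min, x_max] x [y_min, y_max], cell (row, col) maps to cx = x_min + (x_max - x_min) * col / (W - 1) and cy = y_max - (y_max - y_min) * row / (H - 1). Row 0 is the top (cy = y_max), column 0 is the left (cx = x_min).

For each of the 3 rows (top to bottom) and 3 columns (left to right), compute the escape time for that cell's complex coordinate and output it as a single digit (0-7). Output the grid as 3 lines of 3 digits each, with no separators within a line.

(row=0, col=0): c = -1.0100 + 1.3800i → escape time 2
(row=0, col=1): c = -0.1250 + 1.3800i → escape time 2
(row=0, col=2): c = 0.7600 + 1.3800i → escape time 2
(row=1, col=0): c = -1.0100 + 0.5900i → escape time 5
(row=1, col=1): c = -0.1250 + 0.5900i → escape time 7
(row=1, col=2): c = 0.7600 + 0.5900i → escape time 3
(row=2, col=0): c = -1.0100 + -0.2000i → escape time 7
(row=2, col=1): c = -0.1250 + -0.2000i → escape time 7
(row=2, col=2): c = 0.7600 + -0.2000i → escape time 3

Answer: 222
573
773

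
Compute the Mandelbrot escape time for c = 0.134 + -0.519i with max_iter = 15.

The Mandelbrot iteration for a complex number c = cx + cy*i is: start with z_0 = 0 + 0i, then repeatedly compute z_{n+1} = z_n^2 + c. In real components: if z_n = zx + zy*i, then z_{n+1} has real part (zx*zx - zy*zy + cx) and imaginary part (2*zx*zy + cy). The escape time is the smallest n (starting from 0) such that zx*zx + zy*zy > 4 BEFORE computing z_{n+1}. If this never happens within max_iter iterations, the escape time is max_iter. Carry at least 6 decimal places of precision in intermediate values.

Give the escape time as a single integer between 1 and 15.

Answer: 15

Derivation:
z_0 = 0 + 0i, c = 0.1340 + -0.5190i
Iter 1: z = 0.1340 + -0.5190i, |z|^2 = 0.2873
Iter 2: z = -0.1174 + -0.6581i, |z|^2 = 0.4469
Iter 3: z = -0.2853 + -0.3645i, |z|^2 = 0.2142
Iter 4: z = 0.0826 + -0.3110i, |z|^2 = 0.1036
Iter 5: z = 0.0441 + -0.5704i, |z|^2 = 0.3272
Iter 6: z = -0.1894 + -0.5693i, |z|^2 = 0.3599
Iter 7: z = -0.1542 + -0.3034i, |z|^2 = 0.1158
Iter 8: z = 0.0657 + -0.4254i, |z|^2 = 0.1853
Iter 9: z = -0.0427 + -0.5749i, |z|^2 = 0.3324
Iter 10: z = -0.1947 + -0.4699i, |z|^2 = 0.2588
Iter 11: z = -0.0489 + -0.3360i, |z|^2 = 0.1153
Iter 12: z = 0.0235 + -0.4861i, |z|^2 = 0.2369
Iter 13: z = -0.1018 + -0.5419i, |z|^2 = 0.3040
Iter 14: z = -0.1493 + -0.4087i, |z|^2 = 0.1893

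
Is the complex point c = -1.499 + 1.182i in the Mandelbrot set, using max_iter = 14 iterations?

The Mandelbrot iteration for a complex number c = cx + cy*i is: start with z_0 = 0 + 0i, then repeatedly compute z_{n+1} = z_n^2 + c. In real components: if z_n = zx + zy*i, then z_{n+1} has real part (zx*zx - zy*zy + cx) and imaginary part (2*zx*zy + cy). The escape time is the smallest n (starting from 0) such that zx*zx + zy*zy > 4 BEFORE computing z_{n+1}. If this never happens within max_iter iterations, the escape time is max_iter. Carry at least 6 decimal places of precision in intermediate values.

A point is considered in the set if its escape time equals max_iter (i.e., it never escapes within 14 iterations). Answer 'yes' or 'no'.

z_0 = 0 + 0i, c = -1.4990 + 1.1820i
Iter 1: z = -1.4990 + 1.1820i, |z|^2 = 3.6441
Iter 2: z = -0.6491 + -2.3616i, |z|^2 = 5.9987
Escaped at iteration 2

Answer: no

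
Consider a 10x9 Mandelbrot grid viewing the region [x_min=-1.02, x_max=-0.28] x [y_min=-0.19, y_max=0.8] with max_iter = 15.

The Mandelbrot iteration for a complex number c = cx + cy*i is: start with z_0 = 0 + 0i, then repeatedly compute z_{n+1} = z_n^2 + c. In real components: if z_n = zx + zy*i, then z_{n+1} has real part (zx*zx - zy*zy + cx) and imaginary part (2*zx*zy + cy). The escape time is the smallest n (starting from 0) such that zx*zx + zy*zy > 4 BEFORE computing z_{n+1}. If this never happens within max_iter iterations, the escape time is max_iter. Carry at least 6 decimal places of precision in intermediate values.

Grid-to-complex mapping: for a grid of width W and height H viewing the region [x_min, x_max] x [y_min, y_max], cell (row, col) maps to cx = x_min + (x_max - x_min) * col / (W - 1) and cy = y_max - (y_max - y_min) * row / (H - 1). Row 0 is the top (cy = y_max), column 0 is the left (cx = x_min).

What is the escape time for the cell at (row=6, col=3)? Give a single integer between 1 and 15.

Answer: 15

Derivation:
z_0 = 0 + 0i, c = -0.7733 + 0.0575i
Iter 1: z = -0.7733 + 0.0575i, |z|^2 = 0.6014
Iter 2: z = -0.1786 + -0.0314i, |z|^2 = 0.0329
Iter 3: z = -0.7424 + 0.0687i, |z|^2 = 0.5559
Iter 4: z = -0.2269 + -0.0446i, |z|^2 = 0.0535
Iter 5: z = -0.7239 + 0.0777i, |z|^2 = 0.5300
Iter 6: z = -0.2554 + -0.0550i, |z|^2 = 0.0683
Iter 7: z = -0.7111 + 0.0856i, |z|^2 = 0.5130
Iter 8: z = -0.2750 + -0.0642i, |z|^2 = 0.0797
Iter 9: z = -0.7019 + 0.0928i, |z|^2 = 0.5012
Iter 10: z = -0.2893 + -0.0728i, |z|^2 = 0.0890
Iter 11: z = -0.6949 + 0.0996i, |z|^2 = 0.4928
Iter 12: z = -0.3004 + -0.0810i, |z|^2 = 0.0968
Iter 13: z = -0.6897 + 0.1061i, |z|^2 = 0.4869
Iter 14: z = -0.3089 + -0.0889i, |z|^2 = 0.1034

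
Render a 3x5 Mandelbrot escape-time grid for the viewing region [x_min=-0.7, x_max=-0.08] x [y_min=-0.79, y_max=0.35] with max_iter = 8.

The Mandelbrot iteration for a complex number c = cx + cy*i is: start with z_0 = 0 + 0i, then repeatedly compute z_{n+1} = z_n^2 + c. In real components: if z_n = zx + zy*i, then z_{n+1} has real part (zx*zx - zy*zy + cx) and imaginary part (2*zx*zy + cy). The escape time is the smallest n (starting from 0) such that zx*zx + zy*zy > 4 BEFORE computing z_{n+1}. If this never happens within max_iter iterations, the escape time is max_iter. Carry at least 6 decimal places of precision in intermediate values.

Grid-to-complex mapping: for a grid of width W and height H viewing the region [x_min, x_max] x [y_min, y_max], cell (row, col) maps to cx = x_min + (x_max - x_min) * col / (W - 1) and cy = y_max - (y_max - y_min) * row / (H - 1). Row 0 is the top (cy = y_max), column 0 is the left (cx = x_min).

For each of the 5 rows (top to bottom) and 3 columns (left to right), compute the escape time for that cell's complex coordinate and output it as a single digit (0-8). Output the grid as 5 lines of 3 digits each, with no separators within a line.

Answer: 888
888
888
888
468

Derivation:
(row=0, col=0): c = -0.7000 + 0.3500i → escape time 8
(row=0, col=1): c = -0.3900 + 0.3500i → escape time 8
(row=0, col=2): c = -0.0800 + 0.3500i → escape time 8
(row=1, col=0): c = -0.7000 + 0.0650i → escape time 8
(row=1, col=1): c = -0.3900 + 0.0650i → escape time 8
(row=1, col=2): c = -0.0800 + 0.0650i → escape time 8
(row=2, col=0): c = -0.7000 + -0.2200i → escape time 8
(row=2, col=1): c = -0.3900 + -0.2200i → escape time 8
(row=2, col=2): c = -0.0800 + -0.2200i → escape time 8
(row=3, col=0): c = -0.7000 + -0.5050i → escape time 8
(row=3, col=1): c = -0.3900 + -0.5050i → escape time 8
(row=3, col=2): c = -0.0800 + -0.5050i → escape time 8
(row=4, col=0): c = -0.7000 + -0.7900i → escape time 4
(row=4, col=1): c = -0.3900 + -0.7900i → escape time 6
(row=4, col=2): c = -0.0800 + -0.7900i → escape time 8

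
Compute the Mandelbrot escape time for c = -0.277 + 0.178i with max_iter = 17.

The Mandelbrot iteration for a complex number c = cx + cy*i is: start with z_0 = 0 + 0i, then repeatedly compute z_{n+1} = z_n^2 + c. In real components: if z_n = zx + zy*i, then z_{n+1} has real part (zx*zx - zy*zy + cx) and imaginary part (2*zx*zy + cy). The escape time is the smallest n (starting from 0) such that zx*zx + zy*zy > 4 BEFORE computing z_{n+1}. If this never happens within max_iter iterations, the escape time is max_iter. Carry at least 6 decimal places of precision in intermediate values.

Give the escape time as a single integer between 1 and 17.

z_0 = 0 + 0i, c = -0.2770 + 0.1780i
Iter 1: z = -0.2770 + 0.1780i, |z|^2 = 0.1084
Iter 2: z = -0.2320 + 0.0794i, |z|^2 = 0.0601
Iter 3: z = -0.2295 + 0.1412i, |z|^2 = 0.0726
Iter 4: z = -0.2443 + 0.1132i, |z|^2 = 0.0725
Iter 5: z = -0.2302 + 0.1227i, |z|^2 = 0.0680
Iter 6: z = -0.2391 + 0.1215i, |z|^2 = 0.0719
Iter 7: z = -0.2346 + 0.1199i, |z|^2 = 0.0694
Iter 8: z = -0.2363 + 0.1217i, |z|^2 = 0.0707
Iter 9: z = -0.2360 + 0.1205i, |z|^2 = 0.0702
Iter 10: z = -0.2358 + 0.1212i, |z|^2 = 0.0703
Iter 11: z = -0.2361 + 0.1209i, |z|^2 = 0.0703
Iter 12: z = -0.2359 + 0.1209i, |z|^2 = 0.0703
Iter 13: z = -0.2360 + 0.1209i, |z|^2 = 0.0703
Iter 14: z = -0.2359 + 0.1209i, |z|^2 = 0.0703
Iter 15: z = -0.2360 + 0.1209i, |z|^2 = 0.0703
Iter 16: z = -0.2360 + 0.1209i, |z|^2 = 0.0703

Answer: 17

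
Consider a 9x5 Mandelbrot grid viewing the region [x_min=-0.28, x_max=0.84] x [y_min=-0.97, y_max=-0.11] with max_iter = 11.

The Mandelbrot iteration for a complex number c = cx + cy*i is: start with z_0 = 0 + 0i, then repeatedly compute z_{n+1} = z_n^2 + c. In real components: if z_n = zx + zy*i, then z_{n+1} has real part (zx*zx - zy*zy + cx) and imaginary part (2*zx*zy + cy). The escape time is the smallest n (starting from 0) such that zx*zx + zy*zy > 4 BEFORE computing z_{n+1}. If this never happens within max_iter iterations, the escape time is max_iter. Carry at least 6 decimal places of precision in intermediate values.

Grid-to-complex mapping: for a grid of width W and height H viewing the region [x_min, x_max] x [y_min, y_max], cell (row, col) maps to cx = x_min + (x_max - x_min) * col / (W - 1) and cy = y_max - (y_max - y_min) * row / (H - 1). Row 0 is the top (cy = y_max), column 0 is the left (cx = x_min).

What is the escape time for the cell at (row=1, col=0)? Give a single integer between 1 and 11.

Answer: 11

Derivation:
z_0 = 0 + 0i, c = -0.2800 + -0.3250i
Iter 1: z = -0.2800 + -0.3250i, |z|^2 = 0.1840
Iter 2: z = -0.3072 + -0.1430i, |z|^2 = 0.1148
Iter 3: z = -0.2061 + -0.2371i, |z|^2 = 0.0987
Iter 4: z = -0.2938 + -0.2273i, |z|^2 = 0.1380
Iter 5: z = -0.2454 + -0.1915i, |z|^2 = 0.0969
Iter 6: z = -0.2565 + -0.2310i, |z|^2 = 0.1192
Iter 7: z = -0.2676 + -0.2065i, |z|^2 = 0.1143
Iter 8: z = -0.2510 + -0.2145i, |z|^2 = 0.1090
Iter 9: z = -0.2630 + -0.2173i, |z|^2 = 0.1164
Iter 10: z = -0.2581 + -0.2107i, |z|^2 = 0.1110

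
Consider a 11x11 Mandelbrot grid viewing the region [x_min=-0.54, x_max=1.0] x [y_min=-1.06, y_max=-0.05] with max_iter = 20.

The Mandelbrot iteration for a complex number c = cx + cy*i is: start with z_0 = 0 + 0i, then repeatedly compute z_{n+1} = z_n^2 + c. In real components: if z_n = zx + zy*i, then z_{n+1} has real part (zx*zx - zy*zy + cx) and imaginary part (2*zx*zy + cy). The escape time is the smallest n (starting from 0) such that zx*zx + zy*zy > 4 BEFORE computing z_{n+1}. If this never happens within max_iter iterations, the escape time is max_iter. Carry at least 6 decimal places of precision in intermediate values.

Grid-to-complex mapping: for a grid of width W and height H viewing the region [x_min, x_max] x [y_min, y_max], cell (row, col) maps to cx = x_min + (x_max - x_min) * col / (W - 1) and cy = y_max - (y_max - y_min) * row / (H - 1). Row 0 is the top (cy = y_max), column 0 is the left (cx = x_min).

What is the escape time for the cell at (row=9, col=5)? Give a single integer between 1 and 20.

z_0 = 0 + 0i, c = 0.2300 + -0.9590i
Iter 1: z = 0.2300 + -0.9590i, |z|^2 = 0.9726
Iter 2: z = -0.6368 + -1.4001i, |z|^2 = 2.3659
Iter 3: z = -1.3249 + 0.8242i, |z|^2 = 2.4346
Iter 4: z = 1.3061 + -3.1429i, |z|^2 = 11.5836
Escaped at iteration 4

Answer: 4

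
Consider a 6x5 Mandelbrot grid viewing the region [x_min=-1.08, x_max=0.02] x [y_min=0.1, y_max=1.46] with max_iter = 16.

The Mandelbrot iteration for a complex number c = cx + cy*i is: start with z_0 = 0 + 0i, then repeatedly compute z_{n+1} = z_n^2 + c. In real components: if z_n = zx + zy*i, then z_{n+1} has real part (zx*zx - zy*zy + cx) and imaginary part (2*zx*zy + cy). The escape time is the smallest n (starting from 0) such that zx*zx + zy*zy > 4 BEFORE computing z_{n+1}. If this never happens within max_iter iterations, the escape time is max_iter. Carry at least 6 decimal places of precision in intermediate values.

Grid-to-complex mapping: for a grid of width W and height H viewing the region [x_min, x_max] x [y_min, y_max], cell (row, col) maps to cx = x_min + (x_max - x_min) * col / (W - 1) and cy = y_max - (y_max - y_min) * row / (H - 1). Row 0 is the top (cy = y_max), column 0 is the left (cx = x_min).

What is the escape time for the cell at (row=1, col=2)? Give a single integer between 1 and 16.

z_0 = 0 + 0i, c = -0.6400 + 1.1200i
Iter 1: z = -0.6400 + 1.1200i, |z|^2 = 1.6640
Iter 2: z = -1.4848 + -0.3136i, |z|^2 = 2.3030
Iter 3: z = 1.4663 + 2.0513i, |z|^2 = 6.3577
Escaped at iteration 3

Answer: 3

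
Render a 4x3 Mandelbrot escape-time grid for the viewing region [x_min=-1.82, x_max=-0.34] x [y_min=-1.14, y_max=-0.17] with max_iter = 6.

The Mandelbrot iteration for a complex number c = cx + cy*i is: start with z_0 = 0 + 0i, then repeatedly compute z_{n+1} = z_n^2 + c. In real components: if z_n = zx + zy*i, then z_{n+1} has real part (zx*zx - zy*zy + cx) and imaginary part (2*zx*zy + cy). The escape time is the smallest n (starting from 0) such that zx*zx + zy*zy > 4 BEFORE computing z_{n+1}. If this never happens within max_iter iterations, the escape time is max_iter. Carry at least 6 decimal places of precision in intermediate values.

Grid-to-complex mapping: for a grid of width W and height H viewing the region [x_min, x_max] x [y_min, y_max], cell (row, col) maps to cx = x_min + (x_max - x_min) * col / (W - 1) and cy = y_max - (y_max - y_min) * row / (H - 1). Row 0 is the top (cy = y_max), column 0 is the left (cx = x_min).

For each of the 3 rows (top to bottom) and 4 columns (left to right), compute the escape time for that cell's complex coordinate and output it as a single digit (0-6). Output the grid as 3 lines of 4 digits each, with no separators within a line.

(row=0, col=0): c = -1.8200 + -0.1700i → escape time 4
(row=0, col=1): c = -1.3267 + -0.1700i → escape time 6
(row=0, col=2): c = -0.8333 + -0.1700i → escape time 6
(row=0, col=3): c = -0.3400 + -0.1700i → escape time 6
(row=1, col=0): c = -1.8200 + -0.6550i → escape time 2
(row=1, col=1): c = -1.3267 + -0.6550i → escape time 3
(row=1, col=2): c = -0.8333 + -0.6550i → escape time 5
(row=1, col=3): c = -0.3400 + -0.6550i → escape time 6
(row=2, col=0): c = -1.8200 + -1.1400i → escape time 1
(row=2, col=1): c = -1.3267 + -1.1400i → escape time 2
(row=2, col=2): c = -0.8333 + -1.1400i → escape time 3
(row=2, col=3): c = -0.3400 + -1.1400i → escape time 4

Answer: 4666
2356
1234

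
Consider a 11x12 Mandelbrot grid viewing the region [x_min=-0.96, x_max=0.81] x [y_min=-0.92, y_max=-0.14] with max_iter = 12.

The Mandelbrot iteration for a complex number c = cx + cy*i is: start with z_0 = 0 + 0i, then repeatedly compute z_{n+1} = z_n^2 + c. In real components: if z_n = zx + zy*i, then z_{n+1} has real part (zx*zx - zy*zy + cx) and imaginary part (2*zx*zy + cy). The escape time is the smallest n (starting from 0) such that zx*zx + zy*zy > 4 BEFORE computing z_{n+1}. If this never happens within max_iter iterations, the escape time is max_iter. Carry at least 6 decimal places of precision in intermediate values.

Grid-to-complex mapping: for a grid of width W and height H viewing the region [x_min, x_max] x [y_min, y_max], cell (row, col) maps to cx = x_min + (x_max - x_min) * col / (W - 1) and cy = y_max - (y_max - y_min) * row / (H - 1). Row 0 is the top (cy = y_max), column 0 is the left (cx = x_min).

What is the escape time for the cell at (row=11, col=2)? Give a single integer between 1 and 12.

z_0 = 0 + 0i, c = -0.6060 + -0.9200i
Iter 1: z = -0.6060 + -0.9200i, |z|^2 = 1.2136
Iter 2: z = -1.0852 + 0.1950i, |z|^2 = 1.2156
Iter 3: z = 0.5335 + -1.3433i, |z|^2 = 2.0891
Iter 4: z = -2.1258 + -2.3534i, |z|^2 = 10.0575
Escaped at iteration 4

Answer: 4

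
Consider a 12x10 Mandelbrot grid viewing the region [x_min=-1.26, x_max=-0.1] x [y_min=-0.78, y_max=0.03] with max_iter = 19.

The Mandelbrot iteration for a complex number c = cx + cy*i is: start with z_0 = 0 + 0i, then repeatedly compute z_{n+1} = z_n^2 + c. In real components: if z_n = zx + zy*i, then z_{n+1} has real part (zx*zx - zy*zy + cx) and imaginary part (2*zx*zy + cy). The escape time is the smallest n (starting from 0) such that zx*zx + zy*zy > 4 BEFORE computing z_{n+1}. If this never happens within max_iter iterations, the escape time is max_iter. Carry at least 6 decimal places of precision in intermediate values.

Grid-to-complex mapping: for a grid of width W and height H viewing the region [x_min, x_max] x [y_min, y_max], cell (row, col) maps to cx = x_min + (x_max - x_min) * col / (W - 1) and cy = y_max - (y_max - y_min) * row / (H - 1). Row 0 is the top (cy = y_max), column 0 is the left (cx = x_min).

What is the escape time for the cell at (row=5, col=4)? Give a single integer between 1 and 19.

z_0 = 0 + 0i, c = -0.8382 + -0.4200i
Iter 1: z = -0.8382 + -0.4200i, |z|^2 = 0.8789
Iter 2: z = -0.3120 + 0.2841i, |z|^2 = 0.1781
Iter 3: z = -0.8215 + -0.5973i, |z|^2 = 1.0316
Iter 4: z = -0.5200 + 0.5613i, |z|^2 = 0.5856
Iter 5: z = -0.8829 + -1.0038i, |z|^2 = 1.7871
Iter 6: z = -1.0665 + 1.3525i, |z|^2 = 2.9666
Iter 7: z = -1.5301 + -3.3048i, |z|^2 = 13.2627
Escaped at iteration 7

Answer: 7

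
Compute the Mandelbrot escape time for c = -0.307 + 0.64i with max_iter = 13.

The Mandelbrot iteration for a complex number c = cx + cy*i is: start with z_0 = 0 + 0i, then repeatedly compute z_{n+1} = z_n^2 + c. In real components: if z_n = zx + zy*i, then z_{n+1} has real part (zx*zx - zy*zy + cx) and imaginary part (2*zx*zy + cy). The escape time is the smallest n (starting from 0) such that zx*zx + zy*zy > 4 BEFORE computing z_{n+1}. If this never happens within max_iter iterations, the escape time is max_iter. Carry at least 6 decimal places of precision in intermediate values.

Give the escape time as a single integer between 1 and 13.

z_0 = 0 + 0i, c = -0.3070 + 0.6400i
Iter 1: z = -0.3070 + 0.6400i, |z|^2 = 0.5038
Iter 2: z = -0.6224 + 0.2470i, |z|^2 = 0.4483
Iter 3: z = 0.0193 + 0.3325i, |z|^2 = 0.1109
Iter 4: z = -0.4172 + 0.6528i, |z|^2 = 0.6002
Iter 5: z = -0.5591 + 0.0953i, |z|^2 = 0.3217
Iter 6: z = -0.0034 + 0.5334i, |z|^2 = 0.2846
Iter 7: z = -0.5915 + 0.6363i, |z|^2 = 0.7548
Iter 8: z = -0.3620 + -0.1128i, |z|^2 = 0.1438
Iter 9: z = -0.1887 + 0.7217i, |z|^2 = 0.5564
Iter 10: z = -0.7922 + 0.3676i, |z|^2 = 0.7628
Iter 11: z = 0.1855 + 0.0575i, |z|^2 = 0.0377
Iter 12: z = -0.2759 + 0.6613i, |z|^2 = 0.5135

Answer: 13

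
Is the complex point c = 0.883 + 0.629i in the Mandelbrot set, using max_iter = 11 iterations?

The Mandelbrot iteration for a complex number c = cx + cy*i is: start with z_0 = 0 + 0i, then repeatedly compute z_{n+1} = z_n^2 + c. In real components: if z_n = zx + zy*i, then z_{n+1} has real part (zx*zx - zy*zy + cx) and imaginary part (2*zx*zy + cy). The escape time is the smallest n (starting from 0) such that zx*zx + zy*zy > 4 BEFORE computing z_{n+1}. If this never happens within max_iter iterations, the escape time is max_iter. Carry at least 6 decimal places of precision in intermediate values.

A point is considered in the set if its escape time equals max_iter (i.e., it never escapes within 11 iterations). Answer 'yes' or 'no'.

Answer: no

Derivation:
z_0 = 0 + 0i, c = 0.8830 + 0.6290i
Iter 1: z = 0.8830 + 0.6290i, |z|^2 = 1.1753
Iter 2: z = 1.2670 + 1.7398i, |z|^2 = 4.6324
Escaped at iteration 2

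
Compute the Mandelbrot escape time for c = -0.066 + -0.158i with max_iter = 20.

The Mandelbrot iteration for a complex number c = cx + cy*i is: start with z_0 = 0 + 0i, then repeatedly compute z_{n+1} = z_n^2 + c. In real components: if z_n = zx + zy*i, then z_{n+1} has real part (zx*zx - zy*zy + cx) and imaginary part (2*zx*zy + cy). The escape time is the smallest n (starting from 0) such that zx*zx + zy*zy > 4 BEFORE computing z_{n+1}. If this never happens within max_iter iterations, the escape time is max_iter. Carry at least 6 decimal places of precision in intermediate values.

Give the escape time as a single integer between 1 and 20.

Answer: 20

Derivation:
z_0 = 0 + 0i, c = -0.0660 + -0.1580i
Iter 1: z = -0.0660 + -0.1580i, |z|^2 = 0.0293
Iter 2: z = -0.0866 + -0.1371i, |z|^2 = 0.0263
Iter 3: z = -0.0773 + -0.1342i, |z|^2 = 0.0240
Iter 4: z = -0.0780 + -0.1372i, |z|^2 = 0.0249
Iter 5: z = -0.0787 + -0.1366i, |z|^2 = 0.0249
Iter 6: z = -0.0785 + -0.1365i, |z|^2 = 0.0248
Iter 7: z = -0.0785 + -0.1366i, |z|^2 = 0.0248
Iter 8: z = -0.0785 + -0.1366i, |z|^2 = 0.0248
Iter 9: z = -0.0785 + -0.1366i, |z|^2 = 0.0248
Iter 10: z = -0.0785 + -0.1366i, |z|^2 = 0.0248
Iter 11: z = -0.0785 + -0.1366i, |z|^2 = 0.0248
Iter 12: z = -0.0785 + -0.1366i, |z|^2 = 0.0248
Iter 13: z = -0.0785 + -0.1366i, |z|^2 = 0.0248
Iter 14: z = -0.0785 + -0.1366i, |z|^2 = 0.0248
Iter 15: z = -0.0785 + -0.1366i, |z|^2 = 0.0248
Iter 16: z = -0.0785 + -0.1366i, |z|^2 = 0.0248
Iter 17: z = -0.0785 + -0.1366i, |z|^2 = 0.0248
Iter 18: z = -0.0785 + -0.1366i, |z|^2 = 0.0248
Iter 19: z = -0.0785 + -0.1366i, |z|^2 = 0.0248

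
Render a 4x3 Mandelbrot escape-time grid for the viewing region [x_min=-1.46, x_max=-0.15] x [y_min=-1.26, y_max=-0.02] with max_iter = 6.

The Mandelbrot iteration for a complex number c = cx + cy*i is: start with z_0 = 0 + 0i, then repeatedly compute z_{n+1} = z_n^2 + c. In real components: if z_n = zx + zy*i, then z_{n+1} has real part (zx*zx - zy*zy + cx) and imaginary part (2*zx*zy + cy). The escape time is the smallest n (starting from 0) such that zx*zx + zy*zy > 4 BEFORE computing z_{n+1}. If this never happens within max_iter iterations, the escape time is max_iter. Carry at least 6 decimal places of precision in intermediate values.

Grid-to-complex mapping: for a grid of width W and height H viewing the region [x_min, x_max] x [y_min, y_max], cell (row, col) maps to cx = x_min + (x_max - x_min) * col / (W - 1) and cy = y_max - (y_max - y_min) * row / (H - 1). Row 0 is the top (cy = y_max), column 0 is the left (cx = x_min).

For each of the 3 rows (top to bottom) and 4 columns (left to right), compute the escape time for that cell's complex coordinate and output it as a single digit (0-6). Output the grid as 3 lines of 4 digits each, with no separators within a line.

(row=0, col=0): c = -1.4600 + -0.0200i → escape time 6
(row=0, col=1): c = -1.0233 + -0.0200i → escape time 6
(row=0, col=2): c = -0.5867 + -0.0200i → escape time 6
(row=0, col=3): c = -0.1500 + -0.0200i → escape time 6
(row=1, col=0): c = -1.4600 + -0.6400i → escape time 3
(row=1, col=1): c = -1.0233 + -0.6400i → escape time 4
(row=1, col=2): c = -0.5867 + -0.6400i → escape time 6
(row=1, col=3): c = -0.1500 + -0.6400i → escape time 6
(row=2, col=0): c = -1.4600 + -1.2600i → escape time 2
(row=2, col=1): c = -1.0233 + -1.2600i → escape time 2
(row=2, col=2): c = -0.5867 + -1.2600i → escape time 3
(row=2, col=3): c = -0.1500 + -1.2600i → escape time 3

Answer: 6666
3466
2233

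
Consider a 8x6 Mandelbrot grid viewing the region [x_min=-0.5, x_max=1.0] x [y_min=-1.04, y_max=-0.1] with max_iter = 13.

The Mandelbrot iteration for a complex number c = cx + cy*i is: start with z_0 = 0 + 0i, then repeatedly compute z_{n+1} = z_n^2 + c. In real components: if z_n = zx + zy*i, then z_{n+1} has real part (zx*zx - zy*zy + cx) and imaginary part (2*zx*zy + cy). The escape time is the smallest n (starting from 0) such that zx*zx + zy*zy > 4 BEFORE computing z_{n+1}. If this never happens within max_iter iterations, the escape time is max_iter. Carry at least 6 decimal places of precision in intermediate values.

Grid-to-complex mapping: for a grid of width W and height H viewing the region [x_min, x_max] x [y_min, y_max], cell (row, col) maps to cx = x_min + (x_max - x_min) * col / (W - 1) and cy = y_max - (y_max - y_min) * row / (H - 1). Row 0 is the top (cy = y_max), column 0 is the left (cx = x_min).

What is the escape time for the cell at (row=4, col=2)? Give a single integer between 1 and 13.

z_0 = 0 + 0i, c = -0.0714 + -0.8520i
Iter 1: z = -0.0714 + -0.8520i, |z|^2 = 0.7310
Iter 2: z = -0.7922 + -0.7303i, |z|^2 = 1.1609
Iter 3: z = 0.0229 + 0.3051i, |z|^2 = 0.0936
Iter 4: z = -0.1640 + -0.8380i, |z|^2 = 0.7292
Iter 5: z = -0.7468 + -0.5771i, |z|^2 = 0.8908
Iter 6: z = 0.1533 + 0.0100i, |z|^2 = 0.0236
Iter 7: z = -0.0480 + -0.8489i, |z|^2 = 0.7230
Iter 8: z = -0.7898 + -0.7704i, |z|^2 = 1.2173
Iter 9: z = -0.0412 + 0.3650i, |z|^2 = 0.1349
Iter 10: z = -0.2029 + -0.8821i, |z|^2 = 0.8193
Iter 11: z = -0.8083 + -0.4940i, |z|^2 = 0.8975
Iter 12: z = 0.3380 + -0.0533i, |z|^2 = 0.1171

Answer: 13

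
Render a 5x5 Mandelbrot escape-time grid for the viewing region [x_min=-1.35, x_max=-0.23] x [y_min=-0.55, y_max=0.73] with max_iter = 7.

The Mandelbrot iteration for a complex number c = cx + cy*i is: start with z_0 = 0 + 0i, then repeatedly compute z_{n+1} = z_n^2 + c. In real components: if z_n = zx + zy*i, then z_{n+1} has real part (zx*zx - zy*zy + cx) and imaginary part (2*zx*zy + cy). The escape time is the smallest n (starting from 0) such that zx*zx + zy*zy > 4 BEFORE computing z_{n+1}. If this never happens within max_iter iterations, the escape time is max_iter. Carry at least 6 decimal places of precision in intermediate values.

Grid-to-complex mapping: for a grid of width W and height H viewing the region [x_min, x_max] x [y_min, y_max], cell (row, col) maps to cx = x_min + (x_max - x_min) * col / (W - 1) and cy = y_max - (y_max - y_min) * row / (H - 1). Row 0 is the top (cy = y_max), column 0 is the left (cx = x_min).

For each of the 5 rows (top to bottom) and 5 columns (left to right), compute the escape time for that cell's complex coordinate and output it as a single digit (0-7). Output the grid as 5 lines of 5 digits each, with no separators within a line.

Answer: 33467
56777
77777
77777
35677

Derivation:
(row=0, col=0): c = -1.3500 + 0.7300i → escape time 3
(row=0, col=1): c = -1.0700 + 0.7300i → escape time 3
(row=0, col=2): c = -0.7900 + 0.7300i → escape time 4
(row=0, col=3): c = -0.5100 + 0.7300i → escape time 6
(row=0, col=4): c = -0.2300 + 0.7300i → escape time 7
(row=1, col=0): c = -1.3500 + 0.4100i → escape time 5
(row=1, col=1): c = -1.0700 + 0.4100i → escape time 6
(row=1, col=2): c = -0.7900 + 0.4100i → escape time 7
(row=1, col=3): c = -0.5100 + 0.4100i → escape time 7
(row=1, col=4): c = -0.2300 + 0.4100i → escape time 7
(row=2, col=0): c = -1.3500 + 0.0900i → escape time 7
(row=2, col=1): c = -1.0700 + 0.0900i → escape time 7
(row=2, col=2): c = -0.7900 + 0.0900i → escape time 7
(row=2, col=3): c = -0.5100 + 0.0900i → escape time 7
(row=2, col=4): c = -0.2300 + 0.0900i → escape time 7
(row=3, col=0): c = -1.3500 + -0.2300i → escape time 7
(row=3, col=1): c = -1.0700 + -0.2300i → escape time 7
(row=3, col=2): c = -0.7900 + -0.2300i → escape time 7
(row=3, col=3): c = -0.5100 + -0.2300i → escape time 7
(row=3, col=4): c = -0.2300 + -0.2300i → escape time 7
(row=4, col=0): c = -1.3500 + -0.5500i → escape time 3
(row=4, col=1): c = -1.0700 + -0.5500i → escape time 5
(row=4, col=2): c = -0.7900 + -0.5500i → escape time 6
(row=4, col=3): c = -0.5100 + -0.5500i → escape time 7
(row=4, col=4): c = -0.2300 + -0.5500i → escape time 7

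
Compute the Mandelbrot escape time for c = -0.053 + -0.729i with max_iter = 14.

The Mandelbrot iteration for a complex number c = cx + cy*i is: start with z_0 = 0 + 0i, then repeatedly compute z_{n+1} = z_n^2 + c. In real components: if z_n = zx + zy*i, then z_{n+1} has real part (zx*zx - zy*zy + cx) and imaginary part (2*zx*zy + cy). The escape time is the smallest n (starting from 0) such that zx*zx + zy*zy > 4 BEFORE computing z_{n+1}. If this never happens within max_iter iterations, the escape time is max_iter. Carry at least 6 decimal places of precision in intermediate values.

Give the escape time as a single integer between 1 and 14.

Answer: 14

Derivation:
z_0 = 0 + 0i, c = -0.0530 + -0.7290i
Iter 1: z = -0.0530 + -0.7290i, |z|^2 = 0.5342
Iter 2: z = -0.5816 + -0.6517i, |z|^2 = 0.7630
Iter 3: z = -0.1395 + 0.0291i, |z|^2 = 0.0203
Iter 4: z = -0.0344 + -0.7371i, |z|^2 = 0.5445
Iter 5: z = -0.5952 + -0.6783i, |z|^2 = 0.8143
Iter 6: z = -0.1588 + 0.0784i, |z|^2 = 0.0314
Iter 7: z = -0.0339 + -0.7539i, |z|^2 = 0.5695
Iter 8: z = -0.6202 + -0.6779i, |z|^2 = 0.8442
Iter 9: z = -0.1278 + 0.1118i, |z|^2 = 0.0289
Iter 10: z = -0.0492 + -0.7576i, |z|^2 = 0.5764
Iter 11: z = -0.6245 + -0.6545i, |z|^2 = 0.8184
Iter 12: z = -0.0913 + 0.0885i, |z|^2 = 0.0162
Iter 13: z = -0.0525 + -0.7452i, |z|^2 = 0.5580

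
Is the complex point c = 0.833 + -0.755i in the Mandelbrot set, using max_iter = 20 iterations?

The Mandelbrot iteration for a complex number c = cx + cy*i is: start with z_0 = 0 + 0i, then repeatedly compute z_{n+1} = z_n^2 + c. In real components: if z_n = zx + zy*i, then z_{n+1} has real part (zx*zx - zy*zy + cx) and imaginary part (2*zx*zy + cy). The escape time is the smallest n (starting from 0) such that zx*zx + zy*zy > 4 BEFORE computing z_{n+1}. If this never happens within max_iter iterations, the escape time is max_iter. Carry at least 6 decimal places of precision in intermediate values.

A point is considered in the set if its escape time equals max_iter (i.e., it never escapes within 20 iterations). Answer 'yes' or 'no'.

z_0 = 0 + 0i, c = 0.8330 + -0.7550i
Iter 1: z = 0.8330 + -0.7550i, |z|^2 = 1.2639
Iter 2: z = 0.9569 + -2.0128i, |z|^2 = 4.9671
Escaped at iteration 2

Answer: no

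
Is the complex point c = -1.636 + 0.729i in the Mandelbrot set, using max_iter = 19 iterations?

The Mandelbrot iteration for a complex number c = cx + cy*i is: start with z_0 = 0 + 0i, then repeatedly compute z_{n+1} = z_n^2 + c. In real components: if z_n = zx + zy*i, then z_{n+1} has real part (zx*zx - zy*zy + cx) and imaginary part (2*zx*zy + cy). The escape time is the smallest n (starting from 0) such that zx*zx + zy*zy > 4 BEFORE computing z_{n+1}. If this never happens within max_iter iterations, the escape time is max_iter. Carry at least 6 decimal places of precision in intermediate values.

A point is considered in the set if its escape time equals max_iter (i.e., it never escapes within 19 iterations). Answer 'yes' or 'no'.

z_0 = 0 + 0i, c = -1.6360 + 0.7290i
Iter 1: z = -1.6360 + 0.7290i, |z|^2 = 3.2079
Iter 2: z = 0.5091 + -1.6563i, |z|^2 = 3.0024
Iter 3: z = -4.1202 + -0.9573i, |z|^2 = 17.8921
Escaped at iteration 3

Answer: no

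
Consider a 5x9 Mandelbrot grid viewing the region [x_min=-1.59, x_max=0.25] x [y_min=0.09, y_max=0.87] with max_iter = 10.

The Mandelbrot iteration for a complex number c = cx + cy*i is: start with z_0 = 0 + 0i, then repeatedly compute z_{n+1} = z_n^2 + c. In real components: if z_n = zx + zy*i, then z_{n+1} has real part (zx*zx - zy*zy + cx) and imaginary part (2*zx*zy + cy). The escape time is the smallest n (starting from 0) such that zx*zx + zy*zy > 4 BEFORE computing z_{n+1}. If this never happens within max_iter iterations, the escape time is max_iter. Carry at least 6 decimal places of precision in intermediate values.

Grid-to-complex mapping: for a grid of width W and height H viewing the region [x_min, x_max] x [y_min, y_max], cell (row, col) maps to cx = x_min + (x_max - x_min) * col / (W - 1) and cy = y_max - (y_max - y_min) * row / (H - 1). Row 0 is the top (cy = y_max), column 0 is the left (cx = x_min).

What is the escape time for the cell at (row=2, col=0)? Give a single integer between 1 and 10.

Answer: 3

Derivation:
z_0 = 0 + 0i, c = -1.5900 + 0.6750i
Iter 1: z = -1.5900 + 0.6750i, |z|^2 = 2.9837
Iter 2: z = 0.4825 + -1.4715i, |z|^2 = 2.3981
Iter 3: z = -3.5225 + -0.7449i, |z|^2 = 12.9631
Escaped at iteration 3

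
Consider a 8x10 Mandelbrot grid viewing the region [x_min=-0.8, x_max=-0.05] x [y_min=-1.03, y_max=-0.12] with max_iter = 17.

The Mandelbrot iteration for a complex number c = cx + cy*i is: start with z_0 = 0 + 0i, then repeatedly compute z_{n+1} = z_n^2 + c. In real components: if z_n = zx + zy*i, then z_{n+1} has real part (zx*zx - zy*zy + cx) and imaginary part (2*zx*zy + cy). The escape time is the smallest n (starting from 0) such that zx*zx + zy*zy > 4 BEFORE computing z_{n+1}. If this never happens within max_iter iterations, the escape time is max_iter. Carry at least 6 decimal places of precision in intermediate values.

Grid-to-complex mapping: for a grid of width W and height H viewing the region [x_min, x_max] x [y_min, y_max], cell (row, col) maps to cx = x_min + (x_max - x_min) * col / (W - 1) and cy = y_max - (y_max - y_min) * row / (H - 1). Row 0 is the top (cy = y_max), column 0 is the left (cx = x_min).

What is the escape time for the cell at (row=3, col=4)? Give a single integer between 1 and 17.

z_0 = 0 + 0i, c = -0.3714 + -0.4233i
Iter 1: z = -0.3714 + -0.4233i, |z|^2 = 0.3172
Iter 2: z = -0.4127 + -0.1089i, |z|^2 = 0.1822
Iter 3: z = -0.2130 + -0.3335i, |z|^2 = 0.1566
Iter 4: z = -0.4373 + -0.2813i, |z|^2 = 0.2703
Iter 5: z = -0.2593 + -0.1773i, |z|^2 = 0.0987
Iter 6: z = -0.3356 + -0.3314i, |z|^2 = 0.2224
Iter 7: z = -0.3686 + -0.2009i, |z|^2 = 0.1762
Iter 8: z = -0.2759 + -0.2752i, |z|^2 = 0.1519
Iter 9: z = -0.3710 + -0.2714i, |z|^2 = 0.2113
Iter 10: z = -0.3074 + -0.2219i, |z|^2 = 0.1438
Iter 11: z = -0.3261 + -0.2869i, |z|^2 = 0.1887
Iter 12: z = -0.3474 + -0.2362i, |z|^2 = 0.1764
Iter 13: z = -0.3066 + -0.2592i, |z|^2 = 0.1612
Iter 14: z = -0.3447 + -0.2644i, |z|^2 = 0.1887
Iter 15: z = -0.3225 + -0.2411i, |z|^2 = 0.1622
Iter 16: z = -0.3255 + -0.2678i, |z|^2 = 0.1777

Answer: 17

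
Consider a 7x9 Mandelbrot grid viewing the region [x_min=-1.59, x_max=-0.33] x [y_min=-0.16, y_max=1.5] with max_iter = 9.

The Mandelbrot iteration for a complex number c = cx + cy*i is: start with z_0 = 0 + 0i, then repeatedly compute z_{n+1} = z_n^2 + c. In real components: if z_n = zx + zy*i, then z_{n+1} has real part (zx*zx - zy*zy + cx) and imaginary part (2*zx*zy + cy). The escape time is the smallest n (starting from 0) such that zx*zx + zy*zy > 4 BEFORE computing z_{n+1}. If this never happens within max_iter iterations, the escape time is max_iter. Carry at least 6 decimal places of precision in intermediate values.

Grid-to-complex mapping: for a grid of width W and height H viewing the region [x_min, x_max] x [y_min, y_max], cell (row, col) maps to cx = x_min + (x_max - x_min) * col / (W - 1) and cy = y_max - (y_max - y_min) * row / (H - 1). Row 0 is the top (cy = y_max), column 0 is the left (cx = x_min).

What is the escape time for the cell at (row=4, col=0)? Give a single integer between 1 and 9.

Answer: 3

Derivation:
z_0 = 0 + 0i, c = -1.5900 + 0.6700i
Iter 1: z = -1.5900 + 0.6700i, |z|^2 = 2.9770
Iter 2: z = 0.4892 + -1.4606i, |z|^2 = 2.3727
Iter 3: z = -3.4840 + -0.7591i, |z|^2 = 12.7147
Escaped at iteration 3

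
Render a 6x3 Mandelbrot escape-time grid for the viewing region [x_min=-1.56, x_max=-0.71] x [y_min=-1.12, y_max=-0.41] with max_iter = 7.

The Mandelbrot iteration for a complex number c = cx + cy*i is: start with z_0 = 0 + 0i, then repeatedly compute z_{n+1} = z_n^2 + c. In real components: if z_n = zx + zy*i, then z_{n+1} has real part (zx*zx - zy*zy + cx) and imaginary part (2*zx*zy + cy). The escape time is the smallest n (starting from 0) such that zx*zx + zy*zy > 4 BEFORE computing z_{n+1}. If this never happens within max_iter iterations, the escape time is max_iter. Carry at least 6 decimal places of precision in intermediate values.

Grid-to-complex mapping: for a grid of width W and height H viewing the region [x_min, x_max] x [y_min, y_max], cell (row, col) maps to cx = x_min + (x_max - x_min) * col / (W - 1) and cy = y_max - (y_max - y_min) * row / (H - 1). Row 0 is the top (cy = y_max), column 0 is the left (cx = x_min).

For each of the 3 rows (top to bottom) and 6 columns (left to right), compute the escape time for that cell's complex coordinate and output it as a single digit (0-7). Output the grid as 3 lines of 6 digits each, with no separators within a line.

(row=0, col=0): c = -1.5600 + -0.4100i → escape time 4
(row=0, col=1): c = -1.3900 + -0.4100i → escape time 5
(row=0, col=2): c = -1.2200 + -0.4100i → escape time 7
(row=0, col=3): c = -1.0500 + -0.4100i → escape time 6
(row=0, col=4): c = -0.8800 + -0.4100i → escape time 7
(row=0, col=5): c = -0.7100 + -0.4100i → escape time 7
(row=1, col=0): c = -1.5600 + -0.7650i → escape time 3
(row=1, col=1): c = -1.3900 + -0.7650i → escape time 3
(row=1, col=2): c = -1.2200 + -0.7650i → escape time 3
(row=1, col=3): c = -1.0500 + -0.7650i → escape time 3
(row=1, col=4): c = -0.8800 + -0.7650i → escape time 4
(row=1, col=5): c = -0.7100 + -0.7650i → escape time 4
(row=2, col=0): c = -1.5600 + -1.1200i → escape time 2
(row=2, col=1): c = -1.3900 + -1.1200i → escape time 2
(row=2, col=2): c = -1.2200 + -1.1200i → escape time 3
(row=2, col=3): c = -1.0500 + -1.1200i → escape time 3
(row=2, col=4): c = -0.8800 + -1.1200i → escape time 3
(row=2, col=5): c = -0.7100 + -1.1200i → escape time 3

Answer: 457677
333344
223333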